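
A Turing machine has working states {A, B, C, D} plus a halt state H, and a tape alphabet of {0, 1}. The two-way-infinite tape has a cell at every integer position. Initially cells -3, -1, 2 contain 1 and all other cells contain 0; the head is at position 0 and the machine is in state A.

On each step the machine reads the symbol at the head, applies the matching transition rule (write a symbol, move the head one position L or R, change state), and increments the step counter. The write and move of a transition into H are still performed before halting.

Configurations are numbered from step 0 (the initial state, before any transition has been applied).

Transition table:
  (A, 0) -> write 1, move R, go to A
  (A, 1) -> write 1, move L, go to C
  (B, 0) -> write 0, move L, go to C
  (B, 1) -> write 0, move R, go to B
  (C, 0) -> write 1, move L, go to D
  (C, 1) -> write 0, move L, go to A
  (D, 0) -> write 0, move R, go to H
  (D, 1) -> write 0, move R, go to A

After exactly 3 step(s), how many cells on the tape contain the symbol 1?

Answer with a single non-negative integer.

Step 1: in state A at pos 0, read 0 -> (A,0)->write 1,move R,goto A. Now: state=A, head=1, tape[-4..3]=01011010 (head:      ^)
Step 2: in state A at pos 1, read 0 -> (A,0)->write 1,move R,goto A. Now: state=A, head=2, tape[-4..3]=01011110 (head:       ^)
Step 3: in state A at pos 2, read 1 -> (A,1)->write 1,move L,goto C. Now: state=C, head=1, tape[-4..3]=01011110 (head:      ^)
Cells containing 1 after step 3: {-3, -1, 0, 1, 2} -> 5 cell(s)

Answer: 5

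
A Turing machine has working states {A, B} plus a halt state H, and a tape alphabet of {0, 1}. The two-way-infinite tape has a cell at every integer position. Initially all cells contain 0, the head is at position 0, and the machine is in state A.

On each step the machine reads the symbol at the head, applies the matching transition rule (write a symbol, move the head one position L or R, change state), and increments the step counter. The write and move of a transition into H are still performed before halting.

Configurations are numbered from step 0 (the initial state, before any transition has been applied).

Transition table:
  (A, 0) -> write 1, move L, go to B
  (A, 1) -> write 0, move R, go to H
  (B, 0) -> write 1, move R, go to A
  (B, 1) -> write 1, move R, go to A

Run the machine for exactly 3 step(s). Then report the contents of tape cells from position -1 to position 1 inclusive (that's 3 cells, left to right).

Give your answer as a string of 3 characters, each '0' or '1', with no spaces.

Answer: 100

Derivation:
Step 1: in state A at pos 0, read 0 -> (A,0)->write 1,move L,goto B. Now: state=B, head=-1, tape[-2..1]=0010 (head:  ^)
Step 2: in state B at pos -1, read 0 -> (B,0)->write 1,move R,goto A. Now: state=A, head=0, tape[-2..1]=0110 (head:   ^)
Step 3: in state A at pos 0, read 1 -> (A,1)->write 0,move R,goto H. Now: state=H, head=1, tape[-2..2]=01000 (head:    ^)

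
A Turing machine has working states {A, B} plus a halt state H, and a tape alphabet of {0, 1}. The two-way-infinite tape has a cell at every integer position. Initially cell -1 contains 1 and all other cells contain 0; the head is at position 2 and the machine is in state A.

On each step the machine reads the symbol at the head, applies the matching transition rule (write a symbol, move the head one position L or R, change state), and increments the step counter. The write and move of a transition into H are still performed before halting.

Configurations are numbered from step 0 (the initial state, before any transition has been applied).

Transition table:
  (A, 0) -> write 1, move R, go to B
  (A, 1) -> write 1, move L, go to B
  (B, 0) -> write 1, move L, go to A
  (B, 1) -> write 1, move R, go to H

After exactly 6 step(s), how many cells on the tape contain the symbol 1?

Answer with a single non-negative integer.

Answer: 5

Derivation:
Step 1: in state A at pos 2, read 0 -> (A,0)->write 1,move R,goto B. Now: state=B, head=3, tape[-2..4]=0100100 (head:      ^)
Step 2: in state B at pos 3, read 0 -> (B,0)->write 1,move L,goto A. Now: state=A, head=2, tape[-2..4]=0100110 (head:     ^)
Step 3: in state A at pos 2, read 1 -> (A,1)->write 1,move L,goto B. Now: state=B, head=1, tape[-2..4]=0100110 (head:    ^)
Step 4: in state B at pos 1, read 0 -> (B,0)->write 1,move L,goto A. Now: state=A, head=0, tape[-2..4]=0101110 (head:   ^)
Step 5: in state A at pos 0, read 0 -> (A,0)->write 1,move R,goto B. Now: state=B, head=1, tape[-2..4]=0111110 (head:    ^)
Step 6: in state B at pos 1, read 1 -> (B,1)->write 1,move R,goto H. Now: state=H, head=2, tape[-2..4]=0111110 (head:     ^)
Cells containing 1 after step 6: {-1, 0, 1, 2, 3} -> 5 cell(s)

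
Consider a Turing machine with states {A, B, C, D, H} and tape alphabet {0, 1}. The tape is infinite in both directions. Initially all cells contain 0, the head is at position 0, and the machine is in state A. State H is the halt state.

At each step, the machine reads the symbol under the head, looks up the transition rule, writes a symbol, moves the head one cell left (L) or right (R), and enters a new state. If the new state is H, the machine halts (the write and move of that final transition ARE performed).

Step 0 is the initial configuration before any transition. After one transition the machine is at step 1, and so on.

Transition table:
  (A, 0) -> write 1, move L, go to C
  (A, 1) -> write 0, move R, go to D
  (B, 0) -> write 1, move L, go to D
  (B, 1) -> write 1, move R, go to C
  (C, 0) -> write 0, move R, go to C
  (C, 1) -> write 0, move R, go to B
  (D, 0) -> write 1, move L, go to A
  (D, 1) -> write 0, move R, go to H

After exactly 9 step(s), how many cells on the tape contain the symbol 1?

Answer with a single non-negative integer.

Step 1: in state A at pos 0, read 0 -> (A,0)->write 1,move L,goto C. Now: state=C, head=-1, tape[-2..1]=0010 (head:  ^)
Step 2: in state C at pos -1, read 0 -> (C,0)->write 0,move R,goto C. Now: state=C, head=0, tape[-2..1]=0010 (head:   ^)
Step 3: in state C at pos 0, read 1 -> (C,1)->write 0,move R,goto B. Now: state=B, head=1, tape[-2..2]=00000 (head:    ^)
Step 4: in state B at pos 1, read 0 -> (B,0)->write 1,move L,goto D. Now: state=D, head=0, tape[-2..2]=00010 (head:   ^)
Step 5: in state D at pos 0, read 0 -> (D,0)->write 1,move L,goto A. Now: state=A, head=-1, tape[-2..2]=00110 (head:  ^)
Step 6: in state A at pos -1, read 0 -> (A,0)->write 1,move L,goto C. Now: state=C, head=-2, tape[-3..2]=001110 (head:  ^)
Step 7: in state C at pos -2, read 0 -> (C,0)->write 0,move R,goto C. Now: state=C, head=-1, tape[-3..2]=001110 (head:   ^)
Step 8: in state C at pos -1, read 1 -> (C,1)->write 0,move R,goto B. Now: state=B, head=0, tape[-3..2]=000110 (head:    ^)
Step 9: in state B at pos 0, read 1 -> (B,1)->write 1,move R,goto C. Now: state=C, head=1, tape[-3..2]=000110 (head:     ^)
Cells containing 1 after step 9: {0, 1} -> 2 cell(s)

Answer: 2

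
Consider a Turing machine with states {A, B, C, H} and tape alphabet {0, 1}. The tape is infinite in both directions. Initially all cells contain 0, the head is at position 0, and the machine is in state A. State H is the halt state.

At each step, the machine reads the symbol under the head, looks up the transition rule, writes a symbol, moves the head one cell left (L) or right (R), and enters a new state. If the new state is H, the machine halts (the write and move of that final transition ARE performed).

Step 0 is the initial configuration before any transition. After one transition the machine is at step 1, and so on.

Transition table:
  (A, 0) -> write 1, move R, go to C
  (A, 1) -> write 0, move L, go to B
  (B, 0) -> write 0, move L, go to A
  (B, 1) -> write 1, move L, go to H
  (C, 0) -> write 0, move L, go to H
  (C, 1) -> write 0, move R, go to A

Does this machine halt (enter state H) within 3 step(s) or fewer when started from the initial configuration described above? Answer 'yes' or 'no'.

Answer: yes

Derivation:
Step 1: in state A at pos 0, read 0 -> (A,0)->write 1,move R,goto C. Now: state=C, head=1, tape[-1..2]=0100 (head:   ^)
Step 2: in state C at pos 1, read 0 -> (C,0)->write 0,move L,goto H. Now: state=H, head=0, tape[-1..2]=0100 (head:  ^)
State H reached at step 2; 2 <= 3 -> yes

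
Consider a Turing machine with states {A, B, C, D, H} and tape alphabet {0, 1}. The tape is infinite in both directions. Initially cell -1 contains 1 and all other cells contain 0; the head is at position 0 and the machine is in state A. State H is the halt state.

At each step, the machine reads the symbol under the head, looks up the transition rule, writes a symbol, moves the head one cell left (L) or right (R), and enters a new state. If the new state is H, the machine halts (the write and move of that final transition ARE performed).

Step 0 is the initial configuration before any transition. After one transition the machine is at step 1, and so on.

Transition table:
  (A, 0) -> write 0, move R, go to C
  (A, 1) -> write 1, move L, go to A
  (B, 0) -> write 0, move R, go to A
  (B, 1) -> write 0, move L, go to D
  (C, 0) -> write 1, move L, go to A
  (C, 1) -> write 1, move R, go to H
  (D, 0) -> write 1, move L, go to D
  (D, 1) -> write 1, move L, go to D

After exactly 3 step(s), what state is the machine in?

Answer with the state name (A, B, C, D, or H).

Answer: C

Derivation:
Step 1: in state A at pos 0, read 0 -> (A,0)->write 0,move R,goto C. Now: state=C, head=1, tape[-2..2]=01000 (head:    ^)
Step 2: in state C at pos 1, read 0 -> (C,0)->write 1,move L,goto A. Now: state=A, head=0, tape[-2..2]=01010 (head:   ^)
Step 3: in state A at pos 0, read 0 -> (A,0)->write 0,move R,goto C. Now: state=C, head=1, tape[-2..2]=01010 (head:    ^)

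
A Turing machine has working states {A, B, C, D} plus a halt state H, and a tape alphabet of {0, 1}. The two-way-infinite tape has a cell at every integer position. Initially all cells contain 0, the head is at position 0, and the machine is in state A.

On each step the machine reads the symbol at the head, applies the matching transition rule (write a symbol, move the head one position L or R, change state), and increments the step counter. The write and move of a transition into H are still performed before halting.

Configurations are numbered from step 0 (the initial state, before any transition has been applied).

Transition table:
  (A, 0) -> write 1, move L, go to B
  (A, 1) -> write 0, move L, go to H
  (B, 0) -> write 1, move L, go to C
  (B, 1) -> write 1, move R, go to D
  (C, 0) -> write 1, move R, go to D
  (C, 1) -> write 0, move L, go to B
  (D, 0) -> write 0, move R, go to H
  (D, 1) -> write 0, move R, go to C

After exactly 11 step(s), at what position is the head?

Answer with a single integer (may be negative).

Answer: -1

Derivation:
Step 1: in state A at pos 0, read 0 -> (A,0)->write 1,move L,goto B. Now: state=B, head=-1, tape[-2..1]=0010 (head:  ^)
Step 2: in state B at pos -1, read 0 -> (B,0)->write 1,move L,goto C. Now: state=C, head=-2, tape[-3..1]=00110 (head:  ^)
Step 3: in state C at pos -2, read 0 -> (C,0)->write 1,move R,goto D. Now: state=D, head=-1, tape[-3..1]=01110 (head:   ^)
Step 4: in state D at pos -1, read 1 -> (D,1)->write 0,move R,goto C. Now: state=C, head=0, tape[-3..1]=01010 (head:    ^)
Step 5: in state C at pos 0, read 1 -> (C,1)->write 0,move L,goto B. Now: state=B, head=-1, tape[-3..1]=01000 (head:   ^)
Step 6: in state B at pos -1, read 0 -> (B,0)->write 1,move L,goto C. Now: state=C, head=-2, tape[-3..1]=01100 (head:  ^)
Step 7: in state C at pos -2, read 1 -> (C,1)->write 0,move L,goto B. Now: state=B, head=-3, tape[-4..1]=000100 (head:  ^)
Step 8: in state B at pos -3, read 0 -> (B,0)->write 1,move L,goto C. Now: state=C, head=-4, tape[-5..1]=0010100 (head:  ^)
Step 9: in state C at pos -4, read 0 -> (C,0)->write 1,move R,goto D. Now: state=D, head=-3, tape[-5..1]=0110100 (head:   ^)
Step 10: in state D at pos -3, read 1 -> (D,1)->write 0,move R,goto C. Now: state=C, head=-2, tape[-5..1]=0100100 (head:    ^)
Step 11: in state C at pos -2, read 0 -> (C,0)->write 1,move R,goto D. Now: state=D, head=-1, tape[-5..1]=0101100 (head:     ^)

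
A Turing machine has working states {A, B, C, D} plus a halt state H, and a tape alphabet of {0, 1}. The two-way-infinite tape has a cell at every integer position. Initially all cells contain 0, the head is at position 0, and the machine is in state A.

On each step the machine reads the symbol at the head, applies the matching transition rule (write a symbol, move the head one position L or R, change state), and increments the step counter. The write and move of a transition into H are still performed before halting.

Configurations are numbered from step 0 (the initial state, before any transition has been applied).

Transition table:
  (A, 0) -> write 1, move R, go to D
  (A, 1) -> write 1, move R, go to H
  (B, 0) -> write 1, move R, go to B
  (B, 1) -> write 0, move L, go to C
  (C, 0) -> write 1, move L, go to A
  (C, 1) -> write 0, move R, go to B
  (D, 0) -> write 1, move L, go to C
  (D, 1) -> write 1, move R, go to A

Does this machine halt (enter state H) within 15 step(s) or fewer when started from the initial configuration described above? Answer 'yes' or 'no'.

Step 1: in state A at pos 0, read 0 -> (A,0)->write 1,move R,goto D. Now: state=D, head=1, tape[-1..2]=0100 (head:   ^)
Step 2: in state D at pos 1, read 0 -> (D,0)->write 1,move L,goto C. Now: state=C, head=0, tape[-1..2]=0110 (head:  ^)
Step 3: in state C at pos 0, read 1 -> (C,1)->write 0,move R,goto B. Now: state=B, head=1, tape[-1..2]=0010 (head:   ^)
Step 4: in state B at pos 1, read 1 -> (B,1)->write 0,move L,goto C. Now: state=C, head=0, tape[-1..2]=0000 (head:  ^)
Step 5: in state C at pos 0, read 0 -> (C,0)->write 1,move L,goto A. Now: state=A, head=-1, tape[-2..2]=00100 (head:  ^)
Step 6: in state A at pos -1, read 0 -> (A,0)->write 1,move R,goto D. Now: state=D, head=0, tape[-2..2]=01100 (head:   ^)
Step 7: in state D at pos 0, read 1 -> (D,1)->write 1,move R,goto A. Now: state=A, head=1, tape[-2..2]=01100 (head:    ^)
Step 8: in state A at pos 1, read 0 -> (A,0)->write 1,move R,goto D. Now: state=D, head=2, tape[-2..3]=011100 (head:     ^)
Step 9: in state D at pos 2, read 0 -> (D,0)->write 1,move L,goto C. Now: state=C, head=1, tape[-2..3]=011110 (head:    ^)
Step 10: in state C at pos 1, read 1 -> (C,1)->write 0,move R,goto B. Now: state=B, head=2, tape[-2..3]=011010 (head:     ^)
Step 11: in state B at pos 2, read 1 -> (B,1)->write 0,move L,goto C. Now: state=C, head=1, tape[-2..3]=011000 (head:    ^)
Step 12: in state C at pos 1, read 0 -> (C,0)->write 1,move L,goto A. Now: state=A, head=0, tape[-2..3]=011100 (head:   ^)
Step 13: in state A at pos 0, read 1 -> (A,1)->write 1,move R,goto H. Now: state=H, head=1, tape[-2..3]=011100 (head:    ^)
State H reached at step 13; 13 <= 15 -> yes

Answer: yes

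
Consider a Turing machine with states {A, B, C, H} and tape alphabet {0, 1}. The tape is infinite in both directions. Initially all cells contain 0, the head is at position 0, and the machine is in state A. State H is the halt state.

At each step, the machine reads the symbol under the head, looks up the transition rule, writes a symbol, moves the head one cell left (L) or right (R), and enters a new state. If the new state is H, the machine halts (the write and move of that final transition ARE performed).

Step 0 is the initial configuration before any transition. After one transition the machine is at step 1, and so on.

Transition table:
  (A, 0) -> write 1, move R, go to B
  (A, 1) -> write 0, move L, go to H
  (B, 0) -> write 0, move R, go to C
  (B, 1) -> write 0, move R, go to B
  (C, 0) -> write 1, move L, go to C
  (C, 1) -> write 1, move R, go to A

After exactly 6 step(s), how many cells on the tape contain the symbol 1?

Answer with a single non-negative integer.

Step 1: in state A at pos 0, read 0 -> (A,0)->write 1,move R,goto B. Now: state=B, head=1, tape[-1..2]=0100 (head:   ^)
Step 2: in state B at pos 1, read 0 -> (B,0)->write 0,move R,goto C. Now: state=C, head=2, tape[-1..3]=01000 (head:    ^)
Step 3: in state C at pos 2, read 0 -> (C,0)->write 1,move L,goto C. Now: state=C, head=1, tape[-1..3]=01010 (head:   ^)
Step 4: in state C at pos 1, read 0 -> (C,0)->write 1,move L,goto C. Now: state=C, head=0, tape[-1..3]=01110 (head:  ^)
Step 5: in state C at pos 0, read 1 -> (C,1)->write 1,move R,goto A. Now: state=A, head=1, tape[-1..3]=01110 (head:   ^)
Step 6: in state A at pos 1, read 1 -> (A,1)->write 0,move L,goto H. Now: state=H, head=0, tape[-1..3]=01010 (head:  ^)
Cells containing 1 after step 6: {0, 2} -> 2 cell(s)

Answer: 2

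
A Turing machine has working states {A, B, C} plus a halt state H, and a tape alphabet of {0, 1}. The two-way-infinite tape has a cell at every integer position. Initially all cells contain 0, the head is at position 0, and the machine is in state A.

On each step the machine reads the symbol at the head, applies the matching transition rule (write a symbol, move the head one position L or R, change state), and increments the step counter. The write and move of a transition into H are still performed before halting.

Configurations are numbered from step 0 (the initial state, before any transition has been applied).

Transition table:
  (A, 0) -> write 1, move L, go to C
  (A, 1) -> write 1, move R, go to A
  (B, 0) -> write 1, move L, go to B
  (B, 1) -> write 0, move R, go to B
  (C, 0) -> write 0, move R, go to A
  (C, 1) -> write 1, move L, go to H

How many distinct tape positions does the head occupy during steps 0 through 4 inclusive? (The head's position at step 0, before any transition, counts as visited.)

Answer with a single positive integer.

Answer: 3

Derivation:
Step 1: in state A at pos 0, read 0 -> (A,0)->write 1,move L,goto C. Now: state=C, head=-1, tape[-2..1]=0010 (head:  ^)
Step 2: in state C at pos -1, read 0 -> (C,0)->write 0,move R,goto A. Now: state=A, head=0, tape[-2..1]=0010 (head:   ^)
Step 3: in state A at pos 0, read 1 -> (A,1)->write 1,move R,goto A. Now: state=A, head=1, tape[-2..2]=00100 (head:    ^)
Step 4: in state A at pos 1, read 0 -> (A,0)->write 1,move L,goto C. Now: state=C, head=0, tape[-2..2]=00110 (head:   ^)
Head positions at steps 0..4: starting at 0, distinct positions visited = {-1, 0, 1} -> 3 position(s)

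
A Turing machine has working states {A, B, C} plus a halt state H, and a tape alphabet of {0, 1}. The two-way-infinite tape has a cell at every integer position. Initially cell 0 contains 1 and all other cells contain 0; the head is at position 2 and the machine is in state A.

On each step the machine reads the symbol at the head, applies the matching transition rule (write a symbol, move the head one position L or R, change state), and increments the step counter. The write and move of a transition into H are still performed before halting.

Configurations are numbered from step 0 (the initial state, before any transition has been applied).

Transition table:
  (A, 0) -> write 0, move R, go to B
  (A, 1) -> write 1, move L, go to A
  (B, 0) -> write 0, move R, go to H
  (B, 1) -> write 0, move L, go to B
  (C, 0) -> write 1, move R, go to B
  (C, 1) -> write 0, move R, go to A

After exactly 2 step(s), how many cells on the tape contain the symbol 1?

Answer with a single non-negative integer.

Step 1: in state A at pos 2, read 0 -> (A,0)->write 0,move R,goto B. Now: state=B, head=3, tape[-1..4]=010000 (head:     ^)
Step 2: in state B at pos 3, read 0 -> (B,0)->write 0,move R,goto H. Now: state=H, head=4, tape[-1..5]=0100000 (head:      ^)
Cells containing 1 after step 2: {0} -> 1 cell(s)

Answer: 1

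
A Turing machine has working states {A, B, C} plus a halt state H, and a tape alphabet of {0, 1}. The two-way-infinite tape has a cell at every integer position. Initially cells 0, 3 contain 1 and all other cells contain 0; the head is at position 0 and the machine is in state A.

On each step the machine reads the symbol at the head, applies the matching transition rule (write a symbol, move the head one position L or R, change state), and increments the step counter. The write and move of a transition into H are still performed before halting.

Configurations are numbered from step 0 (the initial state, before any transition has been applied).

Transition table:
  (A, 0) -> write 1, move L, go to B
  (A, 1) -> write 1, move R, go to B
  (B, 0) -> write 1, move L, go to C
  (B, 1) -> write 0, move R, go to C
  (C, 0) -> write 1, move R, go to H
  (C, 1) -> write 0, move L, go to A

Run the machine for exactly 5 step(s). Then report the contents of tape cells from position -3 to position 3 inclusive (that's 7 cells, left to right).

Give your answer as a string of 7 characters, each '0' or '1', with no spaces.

Answer: 0110101

Derivation:
Step 1: in state A at pos 0, read 1 -> (A,1)->write 1,move R,goto B. Now: state=B, head=1, tape[-1..4]=010010 (head:   ^)
Step 2: in state B at pos 1, read 0 -> (B,0)->write 1,move L,goto C. Now: state=C, head=0, tape[-1..4]=011010 (head:  ^)
Step 3: in state C at pos 0, read 1 -> (C,1)->write 0,move L,goto A. Now: state=A, head=-1, tape[-2..4]=0001010 (head:  ^)
Step 4: in state A at pos -1, read 0 -> (A,0)->write 1,move L,goto B. Now: state=B, head=-2, tape[-3..4]=00101010 (head:  ^)
Step 5: in state B at pos -2, read 0 -> (B,0)->write 1,move L,goto C. Now: state=C, head=-3, tape[-4..4]=001101010 (head:  ^)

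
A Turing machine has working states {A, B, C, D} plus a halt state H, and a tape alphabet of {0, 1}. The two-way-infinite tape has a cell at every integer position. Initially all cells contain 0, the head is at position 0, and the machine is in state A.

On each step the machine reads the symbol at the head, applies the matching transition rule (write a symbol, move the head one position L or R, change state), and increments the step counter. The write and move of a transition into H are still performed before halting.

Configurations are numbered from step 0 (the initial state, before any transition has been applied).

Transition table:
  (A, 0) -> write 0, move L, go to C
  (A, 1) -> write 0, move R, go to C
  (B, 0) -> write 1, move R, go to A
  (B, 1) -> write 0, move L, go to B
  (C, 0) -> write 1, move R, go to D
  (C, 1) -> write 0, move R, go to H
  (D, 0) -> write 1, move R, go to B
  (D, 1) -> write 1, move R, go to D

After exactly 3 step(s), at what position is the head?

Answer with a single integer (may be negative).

Step 1: in state A at pos 0, read 0 -> (A,0)->write 0,move L,goto C. Now: state=C, head=-1, tape[-2..1]=0000 (head:  ^)
Step 2: in state C at pos -1, read 0 -> (C,0)->write 1,move R,goto D. Now: state=D, head=0, tape[-2..1]=0100 (head:   ^)
Step 3: in state D at pos 0, read 0 -> (D,0)->write 1,move R,goto B. Now: state=B, head=1, tape[-2..2]=01100 (head:    ^)

Answer: 1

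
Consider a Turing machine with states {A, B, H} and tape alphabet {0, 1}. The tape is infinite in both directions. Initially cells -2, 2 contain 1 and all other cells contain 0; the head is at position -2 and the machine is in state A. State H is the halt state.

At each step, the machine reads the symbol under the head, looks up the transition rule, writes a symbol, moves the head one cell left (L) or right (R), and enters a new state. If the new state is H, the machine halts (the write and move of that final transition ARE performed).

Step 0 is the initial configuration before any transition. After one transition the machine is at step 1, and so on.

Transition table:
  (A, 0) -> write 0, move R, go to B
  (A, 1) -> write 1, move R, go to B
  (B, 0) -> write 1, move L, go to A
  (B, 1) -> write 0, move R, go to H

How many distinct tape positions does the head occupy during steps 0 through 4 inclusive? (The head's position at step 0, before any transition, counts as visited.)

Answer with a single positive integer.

Step 1: in state A at pos -2, read 1 -> (A,1)->write 1,move R,goto B. Now: state=B, head=-1, tape[-3..3]=0100010 (head:   ^)
Step 2: in state B at pos -1, read 0 -> (B,0)->write 1,move L,goto A. Now: state=A, head=-2, tape[-3..3]=0110010 (head:  ^)
Step 3: in state A at pos -2, read 1 -> (A,1)->write 1,move R,goto B. Now: state=B, head=-1, tape[-3..3]=0110010 (head:   ^)
Step 4: in state B at pos -1, read 1 -> (B,1)->write 0,move R,goto H. Now: state=H, head=0, tape[-3..3]=0100010 (head:    ^)
Head positions at steps 0..4: starting at -2, distinct positions visited = {-2, -1, 0} -> 3 position(s)

Answer: 3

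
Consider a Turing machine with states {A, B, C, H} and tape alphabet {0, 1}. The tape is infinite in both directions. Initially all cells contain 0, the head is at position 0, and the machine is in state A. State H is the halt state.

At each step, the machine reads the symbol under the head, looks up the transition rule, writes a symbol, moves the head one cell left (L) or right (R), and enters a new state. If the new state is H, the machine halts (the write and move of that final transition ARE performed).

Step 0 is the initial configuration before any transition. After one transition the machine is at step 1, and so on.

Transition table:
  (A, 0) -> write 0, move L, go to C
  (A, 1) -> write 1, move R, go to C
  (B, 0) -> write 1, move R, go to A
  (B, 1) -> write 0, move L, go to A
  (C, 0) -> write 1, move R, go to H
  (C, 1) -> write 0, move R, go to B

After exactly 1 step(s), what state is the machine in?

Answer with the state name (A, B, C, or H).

Step 1: in state A at pos 0, read 0 -> (A,0)->write 0,move L,goto C. Now: state=C, head=-1, tape[-2..1]=0000 (head:  ^)

Answer: C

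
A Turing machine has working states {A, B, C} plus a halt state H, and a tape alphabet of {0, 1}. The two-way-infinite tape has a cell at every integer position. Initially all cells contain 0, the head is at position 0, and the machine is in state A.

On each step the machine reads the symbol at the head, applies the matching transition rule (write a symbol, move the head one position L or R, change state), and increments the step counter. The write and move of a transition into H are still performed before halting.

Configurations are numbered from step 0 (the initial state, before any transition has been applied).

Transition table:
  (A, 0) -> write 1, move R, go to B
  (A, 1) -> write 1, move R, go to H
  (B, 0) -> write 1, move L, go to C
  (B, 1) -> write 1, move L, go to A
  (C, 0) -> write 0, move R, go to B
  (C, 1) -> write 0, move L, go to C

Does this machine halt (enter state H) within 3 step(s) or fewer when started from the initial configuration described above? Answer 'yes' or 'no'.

Answer: no

Derivation:
Step 1: in state A at pos 0, read 0 -> (A,0)->write 1,move R,goto B. Now: state=B, head=1, tape[-1..2]=0100 (head:   ^)
Step 2: in state B at pos 1, read 0 -> (B,0)->write 1,move L,goto C. Now: state=C, head=0, tape[-1..2]=0110 (head:  ^)
Step 3: in state C at pos 0, read 1 -> (C,1)->write 0,move L,goto C. Now: state=C, head=-1, tape[-2..2]=00010 (head:  ^)
After 3 step(s): state = C (not H) -> not halted within 3 -> no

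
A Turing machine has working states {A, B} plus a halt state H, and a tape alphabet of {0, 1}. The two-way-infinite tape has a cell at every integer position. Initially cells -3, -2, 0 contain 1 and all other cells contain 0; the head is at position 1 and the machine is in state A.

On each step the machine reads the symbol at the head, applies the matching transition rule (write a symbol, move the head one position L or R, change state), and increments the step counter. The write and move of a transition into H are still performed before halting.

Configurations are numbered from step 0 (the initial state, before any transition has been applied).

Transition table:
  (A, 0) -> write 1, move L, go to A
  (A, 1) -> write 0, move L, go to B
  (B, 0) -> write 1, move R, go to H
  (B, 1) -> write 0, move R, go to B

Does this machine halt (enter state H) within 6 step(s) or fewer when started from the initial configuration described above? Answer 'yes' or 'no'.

Step 1: in state A at pos 1, read 0 -> (A,0)->write 1,move L,goto A. Now: state=A, head=0, tape[-4..2]=0110110 (head:     ^)
Step 2: in state A at pos 0, read 1 -> (A,1)->write 0,move L,goto B. Now: state=B, head=-1, tape[-4..2]=0110010 (head:    ^)
Step 3: in state B at pos -1, read 0 -> (B,0)->write 1,move R,goto H. Now: state=H, head=0, tape[-4..2]=0111010 (head:     ^)
State H reached at step 3; 3 <= 6 -> yes

Answer: yes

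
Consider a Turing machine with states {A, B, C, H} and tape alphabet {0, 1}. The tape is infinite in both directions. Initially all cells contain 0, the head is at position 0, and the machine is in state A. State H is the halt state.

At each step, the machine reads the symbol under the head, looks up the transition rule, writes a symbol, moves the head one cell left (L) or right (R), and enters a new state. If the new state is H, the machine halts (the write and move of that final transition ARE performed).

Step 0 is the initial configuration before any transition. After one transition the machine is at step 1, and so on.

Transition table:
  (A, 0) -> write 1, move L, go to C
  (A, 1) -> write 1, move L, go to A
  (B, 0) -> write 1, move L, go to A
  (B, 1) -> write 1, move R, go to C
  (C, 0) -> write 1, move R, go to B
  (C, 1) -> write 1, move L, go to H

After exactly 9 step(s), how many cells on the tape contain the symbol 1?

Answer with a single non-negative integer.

Answer: 5

Derivation:
Step 1: in state A at pos 0, read 0 -> (A,0)->write 1,move L,goto C. Now: state=C, head=-1, tape[-2..1]=0010 (head:  ^)
Step 2: in state C at pos -1, read 0 -> (C,0)->write 1,move R,goto B. Now: state=B, head=0, tape[-2..1]=0110 (head:   ^)
Step 3: in state B at pos 0, read 1 -> (B,1)->write 1,move R,goto C. Now: state=C, head=1, tape[-2..2]=01100 (head:    ^)
Step 4: in state C at pos 1, read 0 -> (C,0)->write 1,move R,goto B. Now: state=B, head=2, tape[-2..3]=011100 (head:     ^)
Step 5: in state B at pos 2, read 0 -> (B,0)->write 1,move L,goto A. Now: state=A, head=1, tape[-2..3]=011110 (head:    ^)
Step 6: in state A at pos 1, read 1 -> (A,1)->write 1,move L,goto A. Now: state=A, head=0, tape[-2..3]=011110 (head:   ^)
Step 7: in state A at pos 0, read 1 -> (A,1)->write 1,move L,goto A. Now: state=A, head=-1, tape[-2..3]=011110 (head:  ^)
Step 8: in state A at pos -1, read 1 -> (A,1)->write 1,move L,goto A. Now: state=A, head=-2, tape[-3..3]=0011110 (head:  ^)
Step 9: in state A at pos -2, read 0 -> (A,0)->write 1,move L,goto C. Now: state=C, head=-3, tape[-4..3]=00111110 (head:  ^)
Cells containing 1 after step 9: {-2, -1, 0, 1, 2} -> 5 cell(s)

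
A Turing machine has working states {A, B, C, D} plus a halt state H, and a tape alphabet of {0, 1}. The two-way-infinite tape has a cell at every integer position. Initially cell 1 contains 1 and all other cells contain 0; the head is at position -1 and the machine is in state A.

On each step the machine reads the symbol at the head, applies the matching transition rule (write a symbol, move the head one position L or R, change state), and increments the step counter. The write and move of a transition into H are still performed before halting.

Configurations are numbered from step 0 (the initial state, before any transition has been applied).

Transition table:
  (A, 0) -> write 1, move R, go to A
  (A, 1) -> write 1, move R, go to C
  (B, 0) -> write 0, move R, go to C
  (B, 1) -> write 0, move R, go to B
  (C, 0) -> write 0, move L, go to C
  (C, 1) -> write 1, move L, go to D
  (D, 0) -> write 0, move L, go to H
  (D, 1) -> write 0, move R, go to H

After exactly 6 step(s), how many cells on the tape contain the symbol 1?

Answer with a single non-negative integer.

Answer: 2

Derivation:
Step 1: in state A at pos -1, read 0 -> (A,0)->write 1,move R,goto A. Now: state=A, head=0, tape[-2..2]=01010 (head:   ^)
Step 2: in state A at pos 0, read 0 -> (A,0)->write 1,move R,goto A. Now: state=A, head=1, tape[-2..2]=01110 (head:    ^)
Step 3: in state A at pos 1, read 1 -> (A,1)->write 1,move R,goto C. Now: state=C, head=2, tape[-2..3]=011100 (head:     ^)
Step 4: in state C at pos 2, read 0 -> (C,0)->write 0,move L,goto C. Now: state=C, head=1, tape[-2..3]=011100 (head:    ^)
Step 5: in state C at pos 1, read 1 -> (C,1)->write 1,move L,goto D. Now: state=D, head=0, tape[-2..3]=011100 (head:   ^)
Step 6: in state D at pos 0, read 1 -> (D,1)->write 0,move R,goto H. Now: state=H, head=1, tape[-2..3]=010100 (head:    ^)
Cells containing 1 after step 6: {-1, 1} -> 2 cell(s)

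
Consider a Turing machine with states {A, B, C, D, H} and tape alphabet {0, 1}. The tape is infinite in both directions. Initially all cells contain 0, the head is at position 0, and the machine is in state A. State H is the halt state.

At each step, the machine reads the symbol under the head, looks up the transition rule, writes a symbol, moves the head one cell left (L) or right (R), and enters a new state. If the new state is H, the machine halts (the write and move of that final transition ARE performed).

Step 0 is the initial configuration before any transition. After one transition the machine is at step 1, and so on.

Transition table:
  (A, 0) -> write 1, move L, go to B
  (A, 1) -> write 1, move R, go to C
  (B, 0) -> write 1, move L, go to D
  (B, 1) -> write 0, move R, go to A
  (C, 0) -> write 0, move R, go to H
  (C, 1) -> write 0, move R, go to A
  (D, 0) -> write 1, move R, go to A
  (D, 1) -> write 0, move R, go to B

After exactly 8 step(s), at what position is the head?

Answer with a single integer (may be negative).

Step 1: in state A at pos 0, read 0 -> (A,0)->write 1,move L,goto B. Now: state=B, head=-1, tape[-2..1]=0010 (head:  ^)
Step 2: in state B at pos -1, read 0 -> (B,0)->write 1,move L,goto D. Now: state=D, head=-2, tape[-3..1]=00110 (head:  ^)
Step 3: in state D at pos -2, read 0 -> (D,0)->write 1,move R,goto A. Now: state=A, head=-1, tape[-3..1]=01110 (head:   ^)
Step 4: in state A at pos -1, read 1 -> (A,1)->write 1,move R,goto C. Now: state=C, head=0, tape[-3..1]=01110 (head:    ^)
Step 5: in state C at pos 0, read 1 -> (C,1)->write 0,move R,goto A. Now: state=A, head=1, tape[-3..2]=011000 (head:     ^)
Step 6: in state A at pos 1, read 0 -> (A,0)->write 1,move L,goto B. Now: state=B, head=0, tape[-3..2]=011010 (head:    ^)
Step 7: in state B at pos 0, read 0 -> (B,0)->write 1,move L,goto D. Now: state=D, head=-1, tape[-3..2]=011110 (head:   ^)
Step 8: in state D at pos -1, read 1 -> (D,1)->write 0,move R,goto B. Now: state=B, head=0, tape[-3..2]=010110 (head:    ^)

Answer: 0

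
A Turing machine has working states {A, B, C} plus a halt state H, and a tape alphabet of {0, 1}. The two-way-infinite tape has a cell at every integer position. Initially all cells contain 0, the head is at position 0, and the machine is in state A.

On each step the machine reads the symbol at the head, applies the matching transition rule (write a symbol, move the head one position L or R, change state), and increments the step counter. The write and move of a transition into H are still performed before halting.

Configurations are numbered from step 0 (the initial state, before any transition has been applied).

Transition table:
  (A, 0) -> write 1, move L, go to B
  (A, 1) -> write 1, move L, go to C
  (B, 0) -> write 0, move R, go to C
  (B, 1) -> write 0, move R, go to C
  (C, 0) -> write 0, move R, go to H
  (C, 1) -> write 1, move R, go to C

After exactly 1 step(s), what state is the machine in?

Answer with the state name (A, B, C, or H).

Answer: B

Derivation:
Step 1: in state A at pos 0, read 0 -> (A,0)->write 1,move L,goto B. Now: state=B, head=-1, tape[-2..1]=0010 (head:  ^)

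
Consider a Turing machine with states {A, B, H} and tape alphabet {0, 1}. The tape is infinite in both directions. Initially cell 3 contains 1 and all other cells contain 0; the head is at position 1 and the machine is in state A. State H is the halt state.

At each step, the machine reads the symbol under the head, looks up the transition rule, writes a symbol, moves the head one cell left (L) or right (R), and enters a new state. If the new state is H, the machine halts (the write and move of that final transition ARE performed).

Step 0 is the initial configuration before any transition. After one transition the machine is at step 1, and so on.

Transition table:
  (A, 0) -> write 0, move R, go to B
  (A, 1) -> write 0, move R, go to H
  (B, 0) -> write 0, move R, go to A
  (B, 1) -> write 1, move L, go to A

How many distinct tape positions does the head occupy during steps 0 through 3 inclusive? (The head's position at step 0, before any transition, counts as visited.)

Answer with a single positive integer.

Step 1: in state A at pos 1, read 0 -> (A,0)->write 0,move R,goto B. Now: state=B, head=2, tape[0..4]=00010 (head:   ^)
Step 2: in state B at pos 2, read 0 -> (B,0)->write 0,move R,goto A. Now: state=A, head=3, tape[0..4]=00010 (head:    ^)
Step 3: in state A at pos 3, read 1 -> (A,1)->write 0,move R,goto H. Now: state=H, head=4, tape[0..5]=000000 (head:     ^)
Head positions at steps 0..3: starting at 1, distinct positions visited = {1, 2, 3, 4} -> 4 position(s)

Answer: 4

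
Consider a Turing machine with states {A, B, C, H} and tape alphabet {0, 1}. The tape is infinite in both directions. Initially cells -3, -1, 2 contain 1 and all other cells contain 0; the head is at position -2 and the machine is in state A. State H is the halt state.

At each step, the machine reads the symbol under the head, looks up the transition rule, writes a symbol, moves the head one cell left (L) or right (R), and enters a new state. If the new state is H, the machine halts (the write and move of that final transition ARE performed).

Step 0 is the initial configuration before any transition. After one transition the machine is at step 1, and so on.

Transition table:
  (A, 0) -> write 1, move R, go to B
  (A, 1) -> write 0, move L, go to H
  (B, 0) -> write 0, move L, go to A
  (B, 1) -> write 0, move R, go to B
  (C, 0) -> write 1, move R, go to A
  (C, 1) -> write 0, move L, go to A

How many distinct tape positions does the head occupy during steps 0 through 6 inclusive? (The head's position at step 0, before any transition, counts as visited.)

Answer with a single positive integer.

Step 1: in state A at pos -2, read 0 -> (A,0)->write 1,move R,goto B. Now: state=B, head=-1, tape[-4..3]=01110010 (head:    ^)
Step 2: in state B at pos -1, read 1 -> (B,1)->write 0,move R,goto B. Now: state=B, head=0, tape[-4..3]=01100010 (head:     ^)
Step 3: in state B at pos 0, read 0 -> (B,0)->write 0,move L,goto A. Now: state=A, head=-1, tape[-4..3]=01100010 (head:    ^)
Step 4: in state A at pos -1, read 0 -> (A,0)->write 1,move R,goto B. Now: state=B, head=0, tape[-4..3]=01110010 (head:     ^)
Step 5: in state B at pos 0, read 0 -> (B,0)->write 0,move L,goto A. Now: state=A, head=-1, tape[-4..3]=01110010 (head:    ^)
Step 6: in state A at pos -1, read 1 -> (A,1)->write 0,move L,goto H. Now: state=H, head=-2, tape[-4..3]=01100010 (head:   ^)
Head positions at steps 0..6: starting at -2, distinct positions visited = {-2, -1, 0} -> 3 position(s)

Answer: 3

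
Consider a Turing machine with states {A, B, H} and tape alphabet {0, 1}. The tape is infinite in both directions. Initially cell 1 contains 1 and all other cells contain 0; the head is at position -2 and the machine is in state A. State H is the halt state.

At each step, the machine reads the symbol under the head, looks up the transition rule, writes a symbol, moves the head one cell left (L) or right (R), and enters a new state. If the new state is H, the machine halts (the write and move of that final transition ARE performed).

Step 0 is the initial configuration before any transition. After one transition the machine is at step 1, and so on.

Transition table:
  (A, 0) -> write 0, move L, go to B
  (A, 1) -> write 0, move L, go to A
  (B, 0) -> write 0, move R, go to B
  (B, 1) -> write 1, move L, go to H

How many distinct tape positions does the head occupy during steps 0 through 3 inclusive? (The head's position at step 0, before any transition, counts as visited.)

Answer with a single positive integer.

Step 1: in state A at pos -2, read 0 -> (A,0)->write 0,move L,goto B. Now: state=B, head=-3, tape[-4..2]=0000010 (head:  ^)
Step 2: in state B at pos -3, read 0 -> (B,0)->write 0,move R,goto B. Now: state=B, head=-2, tape[-4..2]=0000010 (head:   ^)
Step 3: in state B at pos -2, read 0 -> (B,0)->write 0,move R,goto B. Now: state=B, head=-1, tape[-4..2]=0000010 (head:    ^)
Head positions at steps 0..3: starting at -2, distinct positions visited = {-3, -2, -1} -> 3 position(s)

Answer: 3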